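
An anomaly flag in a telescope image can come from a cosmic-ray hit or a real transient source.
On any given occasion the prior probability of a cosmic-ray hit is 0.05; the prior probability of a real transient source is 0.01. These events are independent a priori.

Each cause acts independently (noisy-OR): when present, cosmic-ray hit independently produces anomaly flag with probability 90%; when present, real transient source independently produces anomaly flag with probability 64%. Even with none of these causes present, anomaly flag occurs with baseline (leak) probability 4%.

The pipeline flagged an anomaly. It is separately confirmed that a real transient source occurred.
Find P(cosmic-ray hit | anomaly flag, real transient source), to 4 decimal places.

Under noisy-OR, P(anomaly flag | causes) = 1 − (1−0.04)·∏(1−qᵢ) over the active causes.
By total probability over both values of cosmic-ray hit:
  P(anomaly flag | real transient source) = 0.6544*0.95 + 0.96544*0.05
        = 0.621680 + 0.048272 = 0.669952
Configurations with cosmic-ray hit contribute 0.048272, so
  P(cosmic-ray hit | anomaly flag, real transient source) = 0.048272 / 0.669952 ≈ 0.0721

P(cosmic-ray hit | anomaly flag, real transient source) ≈ 0.0721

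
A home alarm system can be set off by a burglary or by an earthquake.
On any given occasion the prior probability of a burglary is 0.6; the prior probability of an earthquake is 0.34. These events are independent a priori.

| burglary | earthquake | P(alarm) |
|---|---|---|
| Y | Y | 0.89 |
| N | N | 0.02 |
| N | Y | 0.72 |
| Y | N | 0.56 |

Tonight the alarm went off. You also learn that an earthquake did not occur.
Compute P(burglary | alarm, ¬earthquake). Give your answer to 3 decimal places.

P(burglary | alarm, ¬earthquake) ≈ 0.977

Enumerate both values of burglary and weight by the priors:
  P(alarm | ¬earthquake) = 0.02*0.4 + 0.56*0.6
        = 0.008000 + 0.336000 = 0.344000
The terms with burglary present sum to 0.336000, so
  P(burglary | alarm, ¬earthquake) = 0.336000 / 0.344000 ≈ 0.977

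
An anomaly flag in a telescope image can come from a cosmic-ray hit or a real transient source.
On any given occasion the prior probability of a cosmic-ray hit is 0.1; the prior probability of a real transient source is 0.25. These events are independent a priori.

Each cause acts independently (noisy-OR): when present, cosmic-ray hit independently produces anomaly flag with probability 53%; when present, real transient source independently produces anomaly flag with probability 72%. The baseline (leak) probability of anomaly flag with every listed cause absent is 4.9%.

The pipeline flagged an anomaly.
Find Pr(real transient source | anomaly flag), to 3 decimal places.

Under noisy-OR, P(anomaly flag | causes) = 1 − (1−0.049)·∏(1−qᵢ) over the active causes.
P(anomaly flag) = 0.049*0.9*0.75 + 0.73372*0.9*0.25 + 0.55303*0.1*0.75 + 0.874848*0.1*0.25 = 0.033075 + 0.165087 + 0.041477 + 0.021871 = 0.261510
The real transient source-present share is 0.165087 + 0.021871 = 0.186958.
Hence the posterior is 0.186958/0.261510 ≈ 0.715.

Pr(real transient source | anomaly flag) ≈ 0.715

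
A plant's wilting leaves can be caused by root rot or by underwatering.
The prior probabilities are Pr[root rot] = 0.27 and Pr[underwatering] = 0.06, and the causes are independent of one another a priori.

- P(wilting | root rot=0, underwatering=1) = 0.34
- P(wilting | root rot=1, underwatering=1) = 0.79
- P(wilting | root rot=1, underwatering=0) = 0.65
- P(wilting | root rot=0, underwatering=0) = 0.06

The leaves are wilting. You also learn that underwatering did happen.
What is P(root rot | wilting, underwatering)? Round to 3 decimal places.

By total probability over both values of root rot:
  P(wilting | underwatering) = 0.34·0.73 + 0.79·0.27
        = 0.248200 + 0.213300 = 0.461500
The terms with root rot present sum to 0.213300, so
  P(root rot | wilting, underwatering) = 0.213300 / 0.461500 ≈ 0.462

P(root rot | wilting, underwatering) ≈ 0.462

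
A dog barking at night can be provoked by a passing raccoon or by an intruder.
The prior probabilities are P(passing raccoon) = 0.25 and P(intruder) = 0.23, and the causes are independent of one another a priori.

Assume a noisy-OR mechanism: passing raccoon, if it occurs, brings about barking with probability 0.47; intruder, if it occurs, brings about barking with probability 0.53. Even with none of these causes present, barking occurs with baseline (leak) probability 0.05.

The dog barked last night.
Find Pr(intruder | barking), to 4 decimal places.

Under noisy-OR, P(barking | causes) = 1 − (1−0.05)·∏(1−qᵢ) over the active causes.
By total probability over the 4 (passing raccoon, intruder) configurations:
  P(barking) = 0.05×0.75×0.77 + 0.5535×0.75×0.23 + 0.4965×0.25×0.77 + 0.763355×0.25×0.23
        = 0.028875 + 0.095479 + 0.095576 + 0.043893 = 0.263823
Keeping only the intruder-present terms gives 0.139372, so
  P(intruder | barking) = 0.139372 / 0.263823 ≈ 0.5283

Pr(intruder | barking) ≈ 0.5283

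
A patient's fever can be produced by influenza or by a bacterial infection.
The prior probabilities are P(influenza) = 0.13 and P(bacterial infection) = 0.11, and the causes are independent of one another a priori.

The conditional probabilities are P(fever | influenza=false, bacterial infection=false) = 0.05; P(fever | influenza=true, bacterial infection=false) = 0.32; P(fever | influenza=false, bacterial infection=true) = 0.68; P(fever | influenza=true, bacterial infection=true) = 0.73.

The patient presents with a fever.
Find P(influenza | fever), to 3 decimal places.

By total probability over the 4 (influenza, bacterial infection) configurations:
  P(fever) = 0.05·0.87·0.89 + 0.68·0.87·0.11 + 0.32·0.13·0.89 + 0.73·0.13·0.11
        = 0.038715 + 0.065076 + 0.037024 + 0.010439 = 0.151254
Configurations with influenza contribute 0.047463, so
  P(influenza | fever) = 0.047463 / 0.151254 ≈ 0.314

P(influenza | fever) ≈ 0.314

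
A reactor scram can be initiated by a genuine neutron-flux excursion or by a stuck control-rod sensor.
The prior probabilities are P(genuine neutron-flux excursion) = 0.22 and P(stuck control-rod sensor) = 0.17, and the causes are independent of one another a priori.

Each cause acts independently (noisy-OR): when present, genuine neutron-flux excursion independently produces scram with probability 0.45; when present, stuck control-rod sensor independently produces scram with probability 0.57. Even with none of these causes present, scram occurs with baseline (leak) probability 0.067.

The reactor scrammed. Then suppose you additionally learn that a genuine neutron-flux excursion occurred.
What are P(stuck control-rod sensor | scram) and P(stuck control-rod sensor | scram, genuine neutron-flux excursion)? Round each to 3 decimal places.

P(stuck control-rod sensor | scram) ≈ 0.451; P(stuck control-rod sensor | scram, genuine neutron-flux excursion) ≈ 0.247

Under noisy-OR, P(scram | causes) = 1 − (1−0.067)·∏(1−qᵢ) over the active causes.
By total probability over the 4 (genuine neutron-flux excursion, stuck control-rod sensor) configurations:
  P(scram) = 0.067×0.78×0.83 + 0.59881×0.78×0.17 + 0.48685×0.22×0.83 + 0.779345×0.22×0.17
        = 0.043376 + 0.079402 + 0.088899 + 0.029148 = 0.240825
Keeping only the stuck control-rod sensor-present terms gives 0.108550, so
  P(stuck control-rod sensor | scram) = 0.108550 / 0.240825 ≈ 0.451

Now condition on the additional information:
Weight on stuck control-rod sensor=true, given the evidence: 0.779345×0.17 = 0.132489
Denominator P(scram | genuine neutron-flux excursion): 0.48685×0.83 + 0.779345×0.17 = 0.536574
P(stuck control-rod sensor | scram, genuine neutron-flux excursion) = 0.132489/0.536574 ≈ 0.247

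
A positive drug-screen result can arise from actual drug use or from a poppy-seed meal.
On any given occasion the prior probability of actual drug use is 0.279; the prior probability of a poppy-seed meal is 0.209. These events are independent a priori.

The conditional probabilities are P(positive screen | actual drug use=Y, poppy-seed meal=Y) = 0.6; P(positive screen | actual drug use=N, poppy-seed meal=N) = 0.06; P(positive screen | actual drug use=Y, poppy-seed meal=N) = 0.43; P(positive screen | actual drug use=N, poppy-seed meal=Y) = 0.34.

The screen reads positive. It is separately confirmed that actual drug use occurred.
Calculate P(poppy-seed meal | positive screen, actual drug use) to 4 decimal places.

P(poppy-seed meal | positive screen, actual drug use) ≈ 0.2694

Enumerate both values of poppy-seed meal and weight by the priors:
  P(positive screen | actual drug use) = 0.43*0.791 + 0.6*0.209
        = 0.340130 + 0.125400 = 0.465530
The terms with poppy-seed meal present sum to 0.125400, so
  P(poppy-seed meal | positive screen, actual drug use) = 0.125400 / 0.465530 ≈ 0.2694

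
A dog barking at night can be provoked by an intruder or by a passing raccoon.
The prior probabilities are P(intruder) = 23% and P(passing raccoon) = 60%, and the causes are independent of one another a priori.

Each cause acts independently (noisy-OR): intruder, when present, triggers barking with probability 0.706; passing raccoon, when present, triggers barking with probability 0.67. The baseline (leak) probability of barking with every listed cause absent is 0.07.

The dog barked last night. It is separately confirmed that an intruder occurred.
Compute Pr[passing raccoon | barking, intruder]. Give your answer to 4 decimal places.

Under noisy-OR, P(barking | causes) = 1 − (1−0.07)·∏(1−qᵢ) over the active causes.
Sum P(barking|·) weighted by the priors over both values of passing raccoon:
  P(barking | intruder) = 0.72658·0.4 + 0.909771·0.6
        = 0.290632 + 0.545863 = 0.836495
Configurations with passing raccoon contribute 0.545863, so
  P(passing raccoon | barking, intruder) = 0.545863 / 0.836495 ≈ 0.6526

Pr[passing raccoon | barking, intruder] ≈ 0.6526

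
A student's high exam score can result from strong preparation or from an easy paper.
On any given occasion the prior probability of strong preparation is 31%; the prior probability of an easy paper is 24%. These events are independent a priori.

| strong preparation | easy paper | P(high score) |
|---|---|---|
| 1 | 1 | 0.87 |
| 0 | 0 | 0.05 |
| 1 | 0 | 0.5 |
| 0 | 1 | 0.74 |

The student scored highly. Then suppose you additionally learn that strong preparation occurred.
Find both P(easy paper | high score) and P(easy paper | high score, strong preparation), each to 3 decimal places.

P(easy paper | high score) ≈ 0.565; P(easy paper | high score, strong preparation) ≈ 0.355

Weight on easy paper=true, given the evidence: 0.122544 + 0.064728 = 0.187272
The normalizing constant is 0.05*0.69*0.76 + 0.74*0.69*0.24 + 0.5*0.31*0.76 + 0.87*0.31*0.24 = 0.331292
Posterior = 0.187272 / 0.331292 ≈ 0.565

Now also conditioning on strong preparation=true:
For the numerator, keep only easy paper=true terms: 0.87*0.24 = 0.208800
The normalizing constant is 0.5*0.76 + 0.87*0.24 = 0.588800
Posterior = 0.208800 / 0.588800 ≈ 0.355
Conditioning on strong preparation lowers the posterior on easy paper: the classic explaining-away effect in a common-effect structure.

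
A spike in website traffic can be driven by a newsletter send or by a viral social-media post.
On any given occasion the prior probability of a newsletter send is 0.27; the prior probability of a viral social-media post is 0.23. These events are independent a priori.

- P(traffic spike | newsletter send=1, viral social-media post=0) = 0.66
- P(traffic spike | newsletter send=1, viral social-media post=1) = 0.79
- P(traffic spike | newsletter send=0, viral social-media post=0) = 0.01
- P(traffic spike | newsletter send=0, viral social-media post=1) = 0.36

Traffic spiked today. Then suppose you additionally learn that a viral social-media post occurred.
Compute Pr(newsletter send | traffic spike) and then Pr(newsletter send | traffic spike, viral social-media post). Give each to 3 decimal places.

Weight on newsletter send=true, given the evidence: 0.137214 + 0.049059 = 0.186273
The normalizing constant is 0.01·0.73·0.77 + 0.36·0.73·0.23 + 0.66·0.27·0.77 + 0.79·0.27·0.23 = 0.252338
P(newsletter send | traffic spike) = 0.186273/0.252338 ≈ 0.738

Now also conditioning on viral social-media post=true:
By total probability over both values of newsletter send:
  P(traffic spike | viral social-media post) = 0.36·0.73 + 0.79·0.27
        = 0.262800 + 0.213300 = 0.476100
Configurations with newsletter send contribute 0.213300, so
  P(newsletter send | traffic spike, viral social-media post) = 0.213300 / 0.476100 ≈ 0.448
The drop from 0.738 to 0.448 is the explaining-away (discounting) effect.

Pr(newsletter send | traffic spike) ≈ 0.738; Pr(newsletter send | traffic spike, viral social-media post) ≈ 0.448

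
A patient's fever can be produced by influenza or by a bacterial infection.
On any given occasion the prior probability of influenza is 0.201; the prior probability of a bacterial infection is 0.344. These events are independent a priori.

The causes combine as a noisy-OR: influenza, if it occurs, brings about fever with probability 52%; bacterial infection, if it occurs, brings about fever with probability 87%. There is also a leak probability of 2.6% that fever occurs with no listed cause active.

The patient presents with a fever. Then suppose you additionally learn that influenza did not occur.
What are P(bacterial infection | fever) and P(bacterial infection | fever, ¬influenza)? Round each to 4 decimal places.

P(bacterial infection | fever) ≈ 0.7844; P(bacterial infection | fever, ¬influenza) ≈ 0.9463

Under noisy-OR, P(fever | causes) = 1 − (1−0.026)·∏(1−qᵢ) over the active causes.
P(fever) = 0.026*0.799*0.656 + 0.87338*0.799*0.344 + 0.53248*0.201*0.656 + 0.939222*0.201*0.344 = 0.013628 + 0.240054 + 0.070211 + 0.064942 = 0.388835
The bacterial infection-present share is 0.240054 + 0.064942 = 0.304996.
P(bacterial infection | fever) = 0.304996 / 0.388835 ≈ 0.7844

Now condition on the additional information:
P(fever | ¬influenza) = 0.026*0.656 + 0.87338*0.344 = 0.017056 + 0.300443 = 0.317499
The bacterial infection-present share is 0.87338*0.344 = 0.300443.
P(bacterial infection | fever, ¬influenza) = 0.300443 / 0.317499 ≈ 0.9463
With influenza excluded, bacterial infection must carry more of the explanatory weight for the fever.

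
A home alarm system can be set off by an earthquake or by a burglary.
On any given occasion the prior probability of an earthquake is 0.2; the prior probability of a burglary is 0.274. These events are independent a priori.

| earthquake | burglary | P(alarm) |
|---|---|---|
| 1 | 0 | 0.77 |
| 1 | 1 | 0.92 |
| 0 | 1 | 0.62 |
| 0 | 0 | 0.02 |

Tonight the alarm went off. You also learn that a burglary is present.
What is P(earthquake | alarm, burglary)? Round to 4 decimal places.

Numerator (weight on configurations with earthquake): 0.92*0.2 = 0.184000
The normalizing constant is 0.62*0.8 + 0.92*0.2 = 0.680000
Posterior = 0.184000 / 0.680000 ≈ 0.2706

P(earthquake | alarm, burglary) ≈ 0.2706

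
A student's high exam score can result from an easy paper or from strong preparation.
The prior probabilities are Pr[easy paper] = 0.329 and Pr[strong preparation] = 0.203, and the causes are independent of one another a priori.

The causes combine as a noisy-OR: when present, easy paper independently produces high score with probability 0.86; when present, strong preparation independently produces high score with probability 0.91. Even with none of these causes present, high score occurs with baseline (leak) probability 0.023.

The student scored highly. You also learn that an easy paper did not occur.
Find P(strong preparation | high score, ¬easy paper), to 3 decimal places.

P(strong preparation | high score, ¬easy paper) ≈ 0.910

Under noisy-OR, P(high score | causes) = 1 − (1−0.023)·∏(1−qᵢ) over the active causes.
For the numerator, keep only strong preparation=true terms: 0.91207*0.203 = 0.185150
The normalizing constant is 0.023*0.797 + 0.91207*0.203 = 0.203481
P(strong preparation | high score, ¬easy paper) = 0.185150/0.203481 ≈ 0.910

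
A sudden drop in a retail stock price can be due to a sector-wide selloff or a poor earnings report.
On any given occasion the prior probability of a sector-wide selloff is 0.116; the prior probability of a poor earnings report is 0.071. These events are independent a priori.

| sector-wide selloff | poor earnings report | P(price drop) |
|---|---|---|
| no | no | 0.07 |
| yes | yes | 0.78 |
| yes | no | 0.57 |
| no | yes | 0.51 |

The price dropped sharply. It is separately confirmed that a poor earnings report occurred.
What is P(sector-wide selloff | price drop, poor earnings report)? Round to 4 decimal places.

Sum P(price drop|·) weighted by the priors over both values of sector-wide selloff:
  P(price drop | poor earnings report) = 0.51·0.884 + 0.78·0.116
        = 0.450840 + 0.090480 = 0.541320
The terms with sector-wide selloff present sum to 0.090480, so
  P(sector-wide selloff | price drop, poor earnings report) = 0.090480 / 0.541320 ≈ 0.1671

P(sector-wide selloff | price drop, poor earnings report) ≈ 0.1671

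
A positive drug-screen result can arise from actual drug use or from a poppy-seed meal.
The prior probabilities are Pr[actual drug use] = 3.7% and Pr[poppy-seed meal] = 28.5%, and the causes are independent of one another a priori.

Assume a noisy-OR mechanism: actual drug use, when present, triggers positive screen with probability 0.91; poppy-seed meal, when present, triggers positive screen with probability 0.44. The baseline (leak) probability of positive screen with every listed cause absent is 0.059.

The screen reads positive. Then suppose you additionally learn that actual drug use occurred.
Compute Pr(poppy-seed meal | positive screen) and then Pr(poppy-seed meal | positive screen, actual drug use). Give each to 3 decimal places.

Pr(poppy-seed meal | positive screen) ≈ 0.683; Pr(poppy-seed meal | positive screen, actual drug use) ≈ 0.293

Under noisy-OR, P(positive screen | causes) = 1 − (1−0.059)·∏(1−qᵢ) over the active causes.
For the numerator, keep only poppy-seed meal=true terms: 0.129828 + 0.010045 = 0.139873
The normalizing constant is 0.059·0.963·0.715 + 0.47304·0.963·0.285 + 0.91531·0.037·0.715 + 0.952574·0.037·0.285 = 0.204712
P(poppy-seed meal | positive screen) = 0.139873/0.204712 ≈ 0.683

Now condition on the additional information:
By total probability over both values of poppy-seed meal:
  P(positive screen | actual drug use) = 0.91531×0.715 + 0.952574×0.285
        = 0.654447 + 0.271484 = 0.925931
Keeping only the poppy-seed meal-present terms gives 0.271484, so
  P(poppy-seed meal | positive screen, actual drug use) = 0.271484 / 0.925931 ≈ 0.293
The drop from 0.683 to 0.293 is the explaining-away (discounting) effect.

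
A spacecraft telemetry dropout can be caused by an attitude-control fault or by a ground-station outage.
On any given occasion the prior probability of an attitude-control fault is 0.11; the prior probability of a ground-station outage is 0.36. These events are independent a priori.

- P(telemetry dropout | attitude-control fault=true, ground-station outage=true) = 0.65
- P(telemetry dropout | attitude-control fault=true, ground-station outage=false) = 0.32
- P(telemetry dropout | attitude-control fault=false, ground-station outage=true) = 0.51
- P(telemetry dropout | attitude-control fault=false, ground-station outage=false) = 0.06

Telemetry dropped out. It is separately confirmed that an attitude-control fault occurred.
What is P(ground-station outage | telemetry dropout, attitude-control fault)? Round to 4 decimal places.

By total probability over both values of ground-station outage:
  P(telemetry dropout | attitude-control fault) = 0.32·0.64 + 0.65·0.36
        = 0.204800 + 0.234000 = 0.438800
Keeping only the ground-station outage-present terms gives 0.234000, so
  P(ground-station outage | telemetry dropout, attitude-control fault) = 0.234000 / 0.438800 ≈ 0.5333

P(ground-station outage | telemetry dropout, attitude-control fault) ≈ 0.5333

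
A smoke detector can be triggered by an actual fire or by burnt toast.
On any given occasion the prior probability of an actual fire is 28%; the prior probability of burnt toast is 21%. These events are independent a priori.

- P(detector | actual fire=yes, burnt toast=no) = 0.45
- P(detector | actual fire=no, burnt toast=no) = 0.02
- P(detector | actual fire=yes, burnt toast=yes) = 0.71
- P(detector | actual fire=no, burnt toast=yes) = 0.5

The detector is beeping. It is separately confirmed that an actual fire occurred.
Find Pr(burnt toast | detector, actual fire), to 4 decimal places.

P(detector | actual fire) = 0.45·0.79 + 0.71·0.21 = 0.355500 + 0.149100 = 0.504600
Of this, 0.149100 comes from 0.71·0.21 (the burnt toast=true cases).
P(burnt toast | detector, actual fire) = 0.149100 / 0.504600 ≈ 0.2955

Pr(burnt toast | detector, actual fire) ≈ 0.2955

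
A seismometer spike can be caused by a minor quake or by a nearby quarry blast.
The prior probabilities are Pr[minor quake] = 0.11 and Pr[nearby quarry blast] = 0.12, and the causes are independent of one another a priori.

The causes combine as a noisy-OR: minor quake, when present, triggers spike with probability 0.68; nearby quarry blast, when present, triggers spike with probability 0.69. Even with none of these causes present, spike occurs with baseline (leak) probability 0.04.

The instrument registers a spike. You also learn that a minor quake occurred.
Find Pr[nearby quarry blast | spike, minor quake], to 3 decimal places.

Under noisy-OR, P(spike | causes) = 1 − (1−0.04)·∏(1−qᵢ) over the active causes.
P(spike | minor quake) = 0.6928·0.88 + 0.904768·0.12 = 0.609664 + 0.108572 = 0.718236
Of this, 0.108572 comes from 0.904768·0.12 (the nearby quarry blast=true cases).
So P(nearby quarry blast | spike, minor quake) = 0.108572/0.718236 ≈ 0.151.

Pr[nearby quarry blast | spike, minor quake] ≈ 0.151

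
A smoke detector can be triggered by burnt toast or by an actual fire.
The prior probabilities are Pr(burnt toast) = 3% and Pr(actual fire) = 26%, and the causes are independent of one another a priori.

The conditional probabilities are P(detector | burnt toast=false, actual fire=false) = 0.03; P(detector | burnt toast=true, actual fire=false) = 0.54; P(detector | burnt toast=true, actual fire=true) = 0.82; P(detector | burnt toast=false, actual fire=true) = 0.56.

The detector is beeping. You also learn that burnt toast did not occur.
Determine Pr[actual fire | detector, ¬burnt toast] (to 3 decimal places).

Pr[actual fire | detector, ¬burnt toast] ≈ 0.868

By total probability over both values of actual fire:
  P(detector | ¬burnt toast) = 0.03*0.74 + 0.56*0.26
        = 0.022200 + 0.145600 = 0.167800
The terms with actual fire present sum to 0.145600, so
  P(actual fire | detector, ¬burnt toast) = 0.145600 / 0.167800 ≈ 0.868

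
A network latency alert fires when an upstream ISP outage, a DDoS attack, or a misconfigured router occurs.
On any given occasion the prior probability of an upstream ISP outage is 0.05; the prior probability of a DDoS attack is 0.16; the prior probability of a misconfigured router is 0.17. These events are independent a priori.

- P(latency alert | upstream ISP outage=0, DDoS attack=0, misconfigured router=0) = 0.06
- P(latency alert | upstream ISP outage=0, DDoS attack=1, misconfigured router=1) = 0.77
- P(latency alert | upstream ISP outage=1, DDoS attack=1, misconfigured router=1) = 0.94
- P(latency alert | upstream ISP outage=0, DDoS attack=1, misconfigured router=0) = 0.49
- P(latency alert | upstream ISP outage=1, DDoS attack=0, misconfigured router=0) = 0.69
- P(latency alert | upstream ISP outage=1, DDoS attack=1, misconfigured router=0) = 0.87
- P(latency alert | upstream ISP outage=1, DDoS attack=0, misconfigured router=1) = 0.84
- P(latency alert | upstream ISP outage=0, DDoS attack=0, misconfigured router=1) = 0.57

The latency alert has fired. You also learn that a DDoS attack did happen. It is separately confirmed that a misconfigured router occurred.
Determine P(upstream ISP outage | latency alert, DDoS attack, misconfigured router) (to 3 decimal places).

By total probability over both values of upstream ISP outage:
  P(latency alert | DDoS attack, misconfigured router) = 0.77×0.95 + 0.94×0.05
        = 0.731500 + 0.047000 = 0.778500
The terms with upstream ISP outage present sum to 0.047000, so
  P(upstream ISP outage | latency alert, DDoS attack, misconfigured router) = 0.047000 / 0.778500 ≈ 0.060

P(upstream ISP outage | latency alert, DDoS attack, misconfigured router) ≈ 0.060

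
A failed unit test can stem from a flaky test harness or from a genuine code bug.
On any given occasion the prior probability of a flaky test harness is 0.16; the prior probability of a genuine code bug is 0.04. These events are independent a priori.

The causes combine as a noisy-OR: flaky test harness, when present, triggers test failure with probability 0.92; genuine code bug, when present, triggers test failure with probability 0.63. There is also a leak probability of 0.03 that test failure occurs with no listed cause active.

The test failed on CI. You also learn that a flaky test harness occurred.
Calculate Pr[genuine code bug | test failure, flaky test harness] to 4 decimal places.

Under noisy-OR, P(test failure | causes) = 1 − (1−0.03)·∏(1−qᵢ) over the active causes.
For the numerator, keep only genuine code bug=true terms: 0.971288*0.04 = 0.038852
Normalizer over all consistent configurations: 0.9224*0.96 + 0.971288*0.04 = 0.924356
Posterior = 0.038852 / 0.924356 ≈ 0.0420

Pr[genuine code bug | test failure, flaky test harness] ≈ 0.0420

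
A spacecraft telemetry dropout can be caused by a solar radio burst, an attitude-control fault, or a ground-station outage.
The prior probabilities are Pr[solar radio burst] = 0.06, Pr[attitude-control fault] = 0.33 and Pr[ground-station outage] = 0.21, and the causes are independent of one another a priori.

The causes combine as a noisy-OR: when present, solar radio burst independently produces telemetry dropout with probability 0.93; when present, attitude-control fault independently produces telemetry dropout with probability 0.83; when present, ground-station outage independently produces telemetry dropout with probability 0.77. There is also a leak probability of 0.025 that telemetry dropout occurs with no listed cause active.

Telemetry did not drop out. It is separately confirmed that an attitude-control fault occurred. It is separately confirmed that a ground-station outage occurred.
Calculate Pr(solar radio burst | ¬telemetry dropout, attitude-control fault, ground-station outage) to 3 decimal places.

Pr(solar radio burst | ¬telemetry dropout, attitude-control fault, ground-station outage) ≈ 0.004

Under noisy-OR, P(telemetry dropout | causes) = 1 − (1−0.025)·∏(1−qᵢ) over the active causes.
Weight on solar radio burst=true, given the evidence: 0.002669*0.06 = 0.000160
Normalizer over all consistent configurations: 0.038123*0.94 + 0.002669*0.06 = 0.035996
P(solar radio burst | ¬telemetry dropout, attitude-control fault, ground-station outage) = 0.000160/0.035996 ≈ 0.004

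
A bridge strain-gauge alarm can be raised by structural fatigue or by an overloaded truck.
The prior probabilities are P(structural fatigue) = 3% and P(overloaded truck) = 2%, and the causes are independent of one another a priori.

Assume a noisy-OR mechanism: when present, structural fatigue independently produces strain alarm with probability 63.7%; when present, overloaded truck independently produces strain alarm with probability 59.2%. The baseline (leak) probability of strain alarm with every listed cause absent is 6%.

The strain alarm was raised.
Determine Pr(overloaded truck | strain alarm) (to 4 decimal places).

Under noisy-OR, P(strain alarm | causes) = 1 − (1−0.06)·∏(1−qᵢ) over the active causes.
P(strain alarm) = 0.06*0.97*0.98 + 0.61648*0.97*0.02 + 0.65878*0.03*0.98 + 0.860782*0.03*0.02 = 0.057036 + 0.011960 + 0.019368 + 0.000516 = 0.088880
Of this, 0.012476 comes from 0.011960 + 0.000516 (the overloaded truck=true cases).
So P(overloaded truck | strain alarm) = 0.012476/0.088880 ≈ 0.1404.

Pr(overloaded truck | strain alarm) ≈ 0.1404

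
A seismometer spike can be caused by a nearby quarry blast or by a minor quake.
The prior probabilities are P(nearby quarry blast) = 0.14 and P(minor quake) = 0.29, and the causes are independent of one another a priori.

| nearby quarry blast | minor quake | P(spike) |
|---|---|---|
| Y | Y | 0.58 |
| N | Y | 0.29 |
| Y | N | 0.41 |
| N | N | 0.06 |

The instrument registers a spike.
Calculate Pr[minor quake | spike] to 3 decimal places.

Pr[minor quake | spike] ≈ 0.553

For the numerator, keep only minor quake=true terms: 0.072326 + 0.023548 = 0.095874
The normalizing constant is 0.06*0.86*0.71 + 0.29*0.86*0.29 + 0.41*0.14*0.71 + 0.58*0.14*0.29 = 0.173264
Posterior = 0.095874 / 0.173264 ≈ 0.553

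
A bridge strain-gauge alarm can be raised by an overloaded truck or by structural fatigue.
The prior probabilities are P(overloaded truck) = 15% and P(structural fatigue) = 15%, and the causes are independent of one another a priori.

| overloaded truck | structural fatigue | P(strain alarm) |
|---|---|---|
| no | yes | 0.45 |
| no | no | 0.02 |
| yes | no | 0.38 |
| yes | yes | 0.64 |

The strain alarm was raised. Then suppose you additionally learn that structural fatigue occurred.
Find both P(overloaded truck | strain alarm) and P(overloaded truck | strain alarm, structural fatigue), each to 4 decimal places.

P(overloaded truck | strain alarm) ≈ 0.4667; P(overloaded truck | strain alarm, structural fatigue) ≈ 0.2006

Enumerate the 4 (overloaded truck, structural fatigue) configurations and weight by the priors:
  P(strain alarm) = 0.02*0.85*0.85 + 0.45*0.85*0.15 + 0.38*0.15*0.85 + 0.64*0.15*0.15
        = 0.014450 + 0.057375 + 0.048450 + 0.014400 = 0.134675
Keeping only the overloaded truck-present terms gives 0.062850, so
  P(overloaded truck | strain alarm) = 0.062850 / 0.134675 ≈ 0.4667

Now also conditioning on structural fatigue=true:
By total probability over both values of overloaded truck:
  P(strain alarm | structural fatigue) = 0.45×0.85 + 0.64×0.15
        = 0.382500 + 0.096000 = 0.478500
The terms with overloaded truck present sum to 0.096000, so
  P(overloaded truck | strain alarm, structural fatigue) = 0.096000 / 0.478500 ≈ 0.2006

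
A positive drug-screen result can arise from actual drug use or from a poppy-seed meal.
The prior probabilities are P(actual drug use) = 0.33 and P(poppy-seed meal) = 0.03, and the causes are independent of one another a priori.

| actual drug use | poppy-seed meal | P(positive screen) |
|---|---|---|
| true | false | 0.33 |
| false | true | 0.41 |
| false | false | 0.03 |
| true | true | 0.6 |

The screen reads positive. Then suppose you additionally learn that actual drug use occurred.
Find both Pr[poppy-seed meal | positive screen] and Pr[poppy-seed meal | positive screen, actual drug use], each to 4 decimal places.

Pr[poppy-seed meal | positive screen] ≈ 0.1018; Pr[poppy-seed meal | positive screen, actual drug use] ≈ 0.0532

Sum P(positive screen|·) weighted by the priors over the 4 (actual drug use, poppy-seed meal) configurations:
  P(positive screen) = 0.03×0.67×0.97 + 0.41×0.67×0.03 + 0.33×0.33×0.97 + 0.6×0.33×0.03
        = 0.019497 + 0.008241 + 0.105633 + 0.005940 = 0.139311
The terms with poppy-seed meal present sum to 0.014181, so
  P(poppy-seed meal | positive screen) = 0.014181 / 0.139311 ≈ 0.1018

Now condition on the additional information:
Sum P(positive screen|·) weighted by the priors over both values of poppy-seed meal:
  P(positive screen | actual drug use) = 0.33×0.97 + 0.6×0.03
        = 0.320100 + 0.018000 = 0.338100
The terms with poppy-seed meal present sum to 0.018000, so
  P(poppy-seed meal | positive screen, actual drug use) = 0.018000 / 0.338100 ≈ 0.0532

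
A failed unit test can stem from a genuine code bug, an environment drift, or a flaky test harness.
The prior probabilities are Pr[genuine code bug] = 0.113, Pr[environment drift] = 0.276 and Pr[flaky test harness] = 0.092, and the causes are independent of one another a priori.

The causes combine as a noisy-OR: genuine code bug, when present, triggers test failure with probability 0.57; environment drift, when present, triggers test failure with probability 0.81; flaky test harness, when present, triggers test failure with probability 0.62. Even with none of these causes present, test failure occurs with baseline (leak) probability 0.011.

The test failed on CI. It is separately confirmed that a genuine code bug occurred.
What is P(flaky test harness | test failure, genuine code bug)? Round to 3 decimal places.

P(flaky test harness | test failure, genuine code bug) ≈ 0.117

Under noisy-OR, P(test failure | causes) = 1 − (1−0.011)·∏(1−qᵢ) over the active causes.
For the numerator, keep only flaky test harness=true terms: 0.055844 + 0.024612 = 0.080456
The normalizing constant is 0.57473*0.724*0.908 + 0.838397*0.724*0.092 + 0.919199*0.276*0.908 + 0.969296*0.276*0.092 = 0.688638
P(flaky test harness | test failure, genuine code bug) = 0.080456/0.688638 ≈ 0.117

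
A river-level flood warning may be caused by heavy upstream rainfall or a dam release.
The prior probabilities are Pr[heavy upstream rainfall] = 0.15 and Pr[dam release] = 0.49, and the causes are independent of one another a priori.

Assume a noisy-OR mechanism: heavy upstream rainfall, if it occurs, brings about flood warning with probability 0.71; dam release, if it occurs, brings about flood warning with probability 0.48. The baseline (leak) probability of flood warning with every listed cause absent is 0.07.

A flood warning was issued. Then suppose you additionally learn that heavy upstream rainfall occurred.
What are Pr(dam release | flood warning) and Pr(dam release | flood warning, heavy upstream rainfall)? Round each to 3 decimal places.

Under noisy-OR, P(flood warning | causes) = 1 − (1−0.07)·∏(1−qᵢ) over the active causes.
Enumerate the 4 (heavy upstream rainfall, dam release) configurations and weight by the priors:
  P(flood warning) = 0.07*0.85*0.51 + 0.5164*0.85*0.49 + 0.7303*0.15*0.51 + 0.859756*0.15*0.49
        = 0.030345 + 0.215081 + 0.055868 + 0.063192 = 0.364486
Configurations with dam release contribute 0.278273, so
  P(dam release | flood warning) = 0.278273 / 0.364486 ≈ 0.763

Now condition on the additional information:
Enumerate both values of dam release and weight by the priors:
  P(flood warning | heavy upstream rainfall) = 0.7303×0.51 + 0.859756×0.49
        = 0.372453 + 0.421280 = 0.793733
The terms with dam release present sum to 0.421280, so
  P(dam release | flood warning, heavy upstream rainfall) = 0.421280 / 0.793733 ≈ 0.531
Conditioning on heavy upstream rainfall lowers the posterior on dam release: the classic explaining-away effect in a common-effect structure.

Pr(dam release | flood warning) ≈ 0.763; Pr(dam release | flood warning, heavy upstream rainfall) ≈ 0.531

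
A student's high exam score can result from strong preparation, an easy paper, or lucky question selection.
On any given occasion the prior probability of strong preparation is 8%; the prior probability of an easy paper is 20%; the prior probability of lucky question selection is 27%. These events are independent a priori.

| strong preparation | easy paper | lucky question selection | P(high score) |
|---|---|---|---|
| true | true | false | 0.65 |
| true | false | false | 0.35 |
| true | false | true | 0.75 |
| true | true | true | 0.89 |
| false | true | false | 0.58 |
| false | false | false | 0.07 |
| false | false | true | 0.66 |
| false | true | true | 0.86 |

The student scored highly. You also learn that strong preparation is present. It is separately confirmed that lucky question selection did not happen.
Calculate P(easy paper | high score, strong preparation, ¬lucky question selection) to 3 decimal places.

Numerator (weight on configurations with easy paper): 0.65·0.2 = 0.130000
The normalizing constant is 0.35·0.8 + 0.65·0.2 = 0.410000
P(easy paper | high score, strong preparation, ¬lucky question selection) = 0.130000/0.410000 ≈ 0.317

P(easy paper | high score, strong preparation, ¬lucky question selection) ≈ 0.317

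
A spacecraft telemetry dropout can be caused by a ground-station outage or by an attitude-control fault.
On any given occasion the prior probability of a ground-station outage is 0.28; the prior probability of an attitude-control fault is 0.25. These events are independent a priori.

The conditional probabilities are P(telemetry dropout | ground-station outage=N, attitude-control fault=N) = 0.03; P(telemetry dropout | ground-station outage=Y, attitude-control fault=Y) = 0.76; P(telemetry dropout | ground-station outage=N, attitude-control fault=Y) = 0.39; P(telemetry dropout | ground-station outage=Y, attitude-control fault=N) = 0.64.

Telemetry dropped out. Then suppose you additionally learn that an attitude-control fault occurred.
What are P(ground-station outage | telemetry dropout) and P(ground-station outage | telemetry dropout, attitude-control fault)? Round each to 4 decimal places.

Enumerate the 4 (ground-station outage, attitude-control fault) configurations and weight by the priors:
  P(telemetry dropout) = 0.03·0.72·0.75 + 0.39·0.72·0.25 + 0.64·0.28·0.75 + 0.76·0.28·0.25
        = 0.016200 + 0.070200 + 0.134400 + 0.053200 = 0.274000
Keeping only the ground-station outage-present terms gives 0.187600, so
  P(ground-station outage | telemetry dropout) = 0.187600 / 0.274000 ≈ 0.6847

With the extra evidence:
Enumerate both values of ground-station outage and weight by the priors:
  P(telemetry dropout | attitude-control fault) = 0.39·0.72 + 0.76·0.28
        = 0.280800 + 0.212800 = 0.493600
Keeping only the ground-station outage-present terms gives 0.212800, so
  P(ground-station outage | telemetry dropout, attitude-control fault) = 0.212800 / 0.493600 ≈ 0.4311

P(ground-station outage | telemetry dropout) ≈ 0.6847; P(ground-station outage | telemetry dropout, attitude-control fault) ≈ 0.4311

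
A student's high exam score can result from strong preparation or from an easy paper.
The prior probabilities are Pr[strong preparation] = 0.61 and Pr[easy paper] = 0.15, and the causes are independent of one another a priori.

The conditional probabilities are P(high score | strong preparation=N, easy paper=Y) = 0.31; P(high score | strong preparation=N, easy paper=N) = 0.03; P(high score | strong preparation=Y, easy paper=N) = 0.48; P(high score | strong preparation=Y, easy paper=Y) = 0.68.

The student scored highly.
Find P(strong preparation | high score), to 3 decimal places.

P(strong preparation | high score) ≈ 0.917

Sum P(high score|·) weighted by the priors over the 4 (strong preparation, easy paper) configurations:
  P(high score) = 0.03×0.39×0.85 + 0.31×0.39×0.15 + 0.48×0.61×0.85 + 0.68×0.61×0.15
        = 0.009945 + 0.018135 + 0.248880 + 0.062220 = 0.339180
Keeping only the strong preparation-present terms gives 0.311100, so
  P(strong preparation | high score) = 0.311100 / 0.339180 ≈ 0.917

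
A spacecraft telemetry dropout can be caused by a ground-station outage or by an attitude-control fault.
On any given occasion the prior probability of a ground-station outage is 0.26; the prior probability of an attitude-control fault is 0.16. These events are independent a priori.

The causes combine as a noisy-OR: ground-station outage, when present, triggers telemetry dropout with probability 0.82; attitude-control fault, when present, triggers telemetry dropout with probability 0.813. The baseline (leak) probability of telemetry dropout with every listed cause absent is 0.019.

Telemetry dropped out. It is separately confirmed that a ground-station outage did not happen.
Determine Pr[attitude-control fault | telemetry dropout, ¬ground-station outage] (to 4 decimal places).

Under noisy-OR, P(telemetry dropout | causes) = 1 − (1−0.019)·∏(1−qᵢ) over the active causes.
P(telemetry dropout | ¬ground-station outage) = 0.019·0.84 + 0.816553·0.16 = 0.015960 + 0.130648 = 0.146608
Of this, 0.130648 comes from 0.816553·0.16 (the attitude-control fault=true cases).
So P(attitude-control fault | telemetry dropout, ¬ground-station outage) = 0.130648/0.146608 ≈ 0.8911.

Pr[attitude-control fault | telemetry dropout, ¬ground-station outage] ≈ 0.8911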